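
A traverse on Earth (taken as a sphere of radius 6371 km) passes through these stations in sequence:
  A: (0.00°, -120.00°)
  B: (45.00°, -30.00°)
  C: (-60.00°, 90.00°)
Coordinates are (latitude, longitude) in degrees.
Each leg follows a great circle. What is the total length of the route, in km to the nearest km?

25809 km

Leg A→B: central angle 1.5708 rad, distance 10007.5 km.
Leg B→C: central angle 2.4802 rad, distance 15801.5 km.
Total: 10007.5 + 15801.5 ≈ 25809 km.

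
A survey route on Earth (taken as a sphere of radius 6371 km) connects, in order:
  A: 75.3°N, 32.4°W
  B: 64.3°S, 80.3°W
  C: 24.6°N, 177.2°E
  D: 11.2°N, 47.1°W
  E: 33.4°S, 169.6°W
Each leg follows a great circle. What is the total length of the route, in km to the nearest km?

Leg A→B: central angle 2.4944 rad, distance 15892.1 km.
Leg B→C: central angle 2.0493 rad, distance 13056.0 km.
Leg C→D: central angle 2.1621 rad, distance 13775.1 km.
Leg D→E: central angle 2.1495 rad, distance 13694.5 km.
Total: 15892.1 + 13056.0 + 13775.1 + 13694.5 ≈ 56418 km.

56418 km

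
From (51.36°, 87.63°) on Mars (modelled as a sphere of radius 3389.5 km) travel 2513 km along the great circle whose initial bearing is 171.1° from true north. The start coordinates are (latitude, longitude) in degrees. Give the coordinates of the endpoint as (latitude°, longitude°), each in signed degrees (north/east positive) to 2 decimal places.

Angular distance δ = d/R = 2513/3389.5 = 0.74141 rad; initial bearing θ = 2.9863 rad.
sin φ₂ = sin φ₁ cos δ + cos φ₁ sin δ cos θ = (0.7811)(0.7375) + (0.6244)(0.6753)(-0.9880) = 0.1595, so φ₂ = 9.18°.
Δλ = atan2(sin θ sin δ cos φ₁, cos δ − sin φ₁ sin φ₂) = atan2(0.0652, 0.6130) = 6.075°.
λ₂ = 87.630° + 6.075° = 93.71°.

9.18°, 93.71°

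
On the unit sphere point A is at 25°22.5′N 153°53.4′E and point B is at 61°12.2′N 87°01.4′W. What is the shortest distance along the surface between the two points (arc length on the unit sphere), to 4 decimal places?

1.4061

Let φ₁ = 0.4429 rad, φ₂ = 1.0682 rad, and Δλ = 2.0785 rad.
cos c = sin φ₁ sin φ₂ + cos φ₁ cos φ₂ cos Δλ = (0.4285)(0.8763) + (0.9035)(0.4817)(-0.4861) = 0.16397,
so c = arccos(0.16397) = 1.40609 rad.
On the unit sphere the arc length equals the central angle: 1.4061.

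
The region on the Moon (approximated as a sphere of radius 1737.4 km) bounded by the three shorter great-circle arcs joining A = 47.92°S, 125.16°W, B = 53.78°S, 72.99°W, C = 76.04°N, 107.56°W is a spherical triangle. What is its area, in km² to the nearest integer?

Side lengths (central angles): a = 2.2990, b = 2.1727, c = 0.5705 rad; semiperimeter s = 2.5211.
By l'Huilier's theorem, tan(E/4) = √[tan(s/2) tan((s−a)/2) tan((s−b)/2) tan((s−c)/2)], giving spherical excess E = 1.1678 rad.
Area = E·R² = 1.1678 × (1737.4)² ≈ 3525016 km².

3525016 km²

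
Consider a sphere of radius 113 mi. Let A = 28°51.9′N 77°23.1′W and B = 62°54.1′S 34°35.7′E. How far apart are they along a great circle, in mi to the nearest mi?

247 mi

In radians: φ₁ = 0.5038, φ₂ = -1.0978, Δλ = 111.980° = 1.9544 rad.
Haversine: a = sin²(Δφ/2) + cos φ₁ cos φ₂ sin²(Δλ/2) = 0.5154 + (0.8758)(0.4555)(0.6871) = 0.78953.
Central angle c = 2·arcsin(√a) = 2.18838 rad.
Distance = R·c = 113 × 2.1884 ≈ 247 mi.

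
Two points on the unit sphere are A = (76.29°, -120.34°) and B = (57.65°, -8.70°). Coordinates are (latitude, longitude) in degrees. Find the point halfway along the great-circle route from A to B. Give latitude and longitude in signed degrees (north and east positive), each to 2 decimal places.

74.64°, -34.90°

Central angle δ = 0.6857 rad. Interpolating on the sphere with fraction f = 0.5:
P = [sin((1−f)δ)·A + sin(fδ)·B] / sin δ = 0.5309·A + 0.5309·B in Cartesian coordinates,
giving P = (0.2173, -0.1516, 0.9643), i.e. latitude 74.64°, longitude -34.90°.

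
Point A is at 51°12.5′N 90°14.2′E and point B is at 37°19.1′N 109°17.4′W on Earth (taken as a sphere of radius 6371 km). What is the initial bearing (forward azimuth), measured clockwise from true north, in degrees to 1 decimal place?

With φ₁ = 0.8938, φ₂ = 0.6513, Δλ = 2.8008 rad, the forward-azimuth formula gives
θ = atan2( sin Δλ cos φ₂ , cos φ₁ sin φ₂ − sin φ₁ cos φ₂ cos Δλ ) = atan2(0.2658, 0.9640) = 15.42°.
So the initial bearing is 15.4°.

15.4°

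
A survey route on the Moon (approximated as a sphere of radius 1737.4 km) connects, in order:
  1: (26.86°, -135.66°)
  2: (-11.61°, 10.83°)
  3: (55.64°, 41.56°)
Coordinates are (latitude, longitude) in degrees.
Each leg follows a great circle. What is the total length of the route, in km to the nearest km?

Leg 1→2: central angle 2.5314 rad, distance 4398.1 km.
Leg 2→3: central angle 1.2566 rad, distance 2183.2 km.
Total: 4398.1 + 2183.2 ≈ 6581 km.

6581 km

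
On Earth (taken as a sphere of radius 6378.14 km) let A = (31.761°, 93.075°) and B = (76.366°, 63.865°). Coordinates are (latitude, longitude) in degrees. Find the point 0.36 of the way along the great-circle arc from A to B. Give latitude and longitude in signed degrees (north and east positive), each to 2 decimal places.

Central angle δ = 0.8142 rad. Interpolating on the sphere with fraction f = 0.36:
P = [sin((1−f)δ)·A + sin(fδ)·B] / sin δ = 0.6846·A + 0.3973·B in Cartesian coordinates,
giving P = (0.0100, 0.6653, 0.7465), i.e. latitude 48.29°, longitude 89.14°.

48.29°, 89.14°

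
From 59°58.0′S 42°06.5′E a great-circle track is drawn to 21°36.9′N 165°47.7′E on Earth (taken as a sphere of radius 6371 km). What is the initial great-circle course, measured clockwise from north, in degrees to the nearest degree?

With φ₁ = -1.0466, φ₂ = 0.3773, Δλ = 2.1587 rad, the forward-azimuth formula gives
θ = atan2( sin Δλ cos φ₂ , cos φ₁ sin φ₂ − sin φ₁ cos φ₂ cos Δλ ) = atan2(0.7736, -0.2620) = 108.71°.
So the initial bearing is 109°.

109°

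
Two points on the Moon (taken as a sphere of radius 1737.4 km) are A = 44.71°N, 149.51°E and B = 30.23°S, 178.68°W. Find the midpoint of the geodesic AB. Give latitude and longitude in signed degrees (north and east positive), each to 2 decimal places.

The central angle between A and B is δ = 1.4024 rad.
With f = 0.5, the slerp weights are sin((1−f)δ)/sin δ = 0.6544 and sin(fδ)/sin δ = 0.6544.
Weighted sum of the unit vectors: (0.6544)·(-0.6124,0.3606,0.7035) + (0.6544)·(-0.8638,-0.0199,-0.5035) = (-0.9660, 0.2229, 0.1309).
Converting back: φ = atan2(z, √(x²+y²)) = 7.52°, λ = atan2(y, x) = 167.00°.

7.52°, 167.00°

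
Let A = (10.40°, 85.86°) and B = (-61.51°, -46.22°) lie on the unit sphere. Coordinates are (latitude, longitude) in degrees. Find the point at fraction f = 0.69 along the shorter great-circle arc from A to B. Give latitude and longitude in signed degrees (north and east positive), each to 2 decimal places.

-59.83°, 33.58°

The central angle between A and B is δ = 2.0636 rad.
With f = 0.69, the slerp weights are sin((1−f)δ)/sin δ = 0.6776 and sin(fδ)/sin δ = 1.1228.
Weighted sum of the unit vectors: (0.6776)·(0.0710,0.9810,0.1805) + (1.1228)·(0.3300,-0.3444,-0.8789) = (0.4187, 0.2780, -0.8645).
Converting back: φ = atan2(z, √(x²+y²)) = -59.83°, λ = atan2(y, x) = 33.58°.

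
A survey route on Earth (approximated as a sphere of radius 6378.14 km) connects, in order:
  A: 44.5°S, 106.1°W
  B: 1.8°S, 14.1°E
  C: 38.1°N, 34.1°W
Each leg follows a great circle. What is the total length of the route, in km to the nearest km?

18851 km

Leg A→B: central angle 1.9141 rad, distance 12208.3 km.
Leg B→C: central angle 1.0416 rad, distance 6643.2 km.
Total: 12208.3 + 6643.2 ≈ 18851 km.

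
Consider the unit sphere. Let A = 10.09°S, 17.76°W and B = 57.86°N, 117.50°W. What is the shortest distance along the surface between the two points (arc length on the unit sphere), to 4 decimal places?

With latitudes φ₁ = -10.090°, φ₂ = 57.860° and longitude difference Δλ = -99.740°:
Haversine: a = sin²(Δφ/2) + cos φ₁ cos φ₂ sin²(Δλ/2) = 0.3123 + (0.9845)(0.5320)(0.5846) = 0.61848.
Central angle c = 2·arcsin(√a) = 1.81003 rad.
On the unit sphere the arc length equals the central angle: 1.8100.

1.8100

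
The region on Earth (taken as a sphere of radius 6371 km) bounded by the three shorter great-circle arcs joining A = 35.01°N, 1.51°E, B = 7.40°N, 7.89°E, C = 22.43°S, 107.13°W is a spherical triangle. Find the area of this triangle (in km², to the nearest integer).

Side lengths (central angles): a = 2.0229, b = 2.0498, c = 0.4926 rad; semiperimeter s = 2.2826.
By l'Huilier's theorem, tan(E/4) = √[tan(s/2) tan((s−a)/2) tan((s−b)/2) tan((s−c)/2)], giving spherical excess E = 0.8049 rad.
Area = E·R² = 0.8049 × (6371)² ≈ 32669304 km².

32669304 km²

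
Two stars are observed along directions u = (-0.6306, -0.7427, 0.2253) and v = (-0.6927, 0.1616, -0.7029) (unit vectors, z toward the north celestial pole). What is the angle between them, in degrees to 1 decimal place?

u·v = 0.1584; |u| = 1.0000, |v| = 1.0000.
cos θ = (u·v)/(|u||v|) = 0.1584, so θ = 80.9°.

80.9°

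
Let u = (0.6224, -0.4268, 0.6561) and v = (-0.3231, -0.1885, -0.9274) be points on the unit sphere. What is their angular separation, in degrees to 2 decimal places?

u·v = -0.7291; |u| = 1.0000, |v| = 1.0000.
cos θ = (u·v)/(|u||v|) = -0.7291, so θ = 136.81°.

136.81°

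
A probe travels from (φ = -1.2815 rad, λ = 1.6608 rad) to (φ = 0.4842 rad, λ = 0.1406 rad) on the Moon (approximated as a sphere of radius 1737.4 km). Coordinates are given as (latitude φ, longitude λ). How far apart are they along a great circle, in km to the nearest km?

3508 km

In radians: φ₁ = -1.2815, φ₂ = 0.4842, Δλ = -87.101° = -1.5202 rad.
cos c = sin φ₁ sin φ₂ + cos φ₁ cos φ₂ cos Δλ = (-0.9584)(0.4655) + (0.2853)(0.8850)(0.0506) = -0.43339,
so c = arccos(-0.43339) = 2.01904 rad.
Distance = R·c = 1737.4 × 2.0190 ≈ 3508 km.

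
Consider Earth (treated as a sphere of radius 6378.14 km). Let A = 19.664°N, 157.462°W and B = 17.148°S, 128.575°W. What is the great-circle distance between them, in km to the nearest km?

5174 km

With latitudes φ₁ = 19.664°, φ₂ = -17.148° and longitude difference Δλ = 28.887°:
cos c = sin φ₁ sin φ₂ + cos φ₁ cos φ₂ cos Δλ = (0.3365)(-0.2948) + (0.9417)(0.9555)(0.8756) = 0.68864,
so c = arccos(0.68864) = 0.81118 rad.
Distance = R·c = 6378.14 × 0.8112 ≈ 5174 km.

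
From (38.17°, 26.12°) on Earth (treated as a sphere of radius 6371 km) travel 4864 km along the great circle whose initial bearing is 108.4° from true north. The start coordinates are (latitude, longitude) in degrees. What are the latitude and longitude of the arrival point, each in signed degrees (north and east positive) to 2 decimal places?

15.96°, 69.15°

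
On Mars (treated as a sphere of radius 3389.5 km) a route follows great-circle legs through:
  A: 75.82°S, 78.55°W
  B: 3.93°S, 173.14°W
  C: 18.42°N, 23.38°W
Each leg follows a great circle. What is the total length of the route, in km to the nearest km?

13866 km

Leg A→B: central angle 1.5239 rad, distance 5165.2 km.
Leg B→C: central angle 2.5670 rad, distance 8700.7 km.
Total: 5165.2 + 8700.7 ≈ 13866 km.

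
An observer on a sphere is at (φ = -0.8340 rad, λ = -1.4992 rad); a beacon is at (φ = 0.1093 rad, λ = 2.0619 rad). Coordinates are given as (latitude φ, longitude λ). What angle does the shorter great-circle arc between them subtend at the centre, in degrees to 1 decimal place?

133.7°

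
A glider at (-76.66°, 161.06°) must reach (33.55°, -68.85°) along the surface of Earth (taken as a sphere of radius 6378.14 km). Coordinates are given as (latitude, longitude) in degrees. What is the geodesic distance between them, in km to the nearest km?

14630 km

With latitudes φ₁ = -76.660°, φ₂ = 33.550° and longitude difference Δλ = 130.090°:
cos c = sin φ₁ sin φ₂ + cos φ₁ cos φ₂ cos Δλ = (-0.9730)(0.5527) + (0.2307)(0.8334)(-0.6440) = -0.66159,
so c = arccos(-0.66159) = 2.29373 rad.
Distance = R·c = 6378.14 × 2.2937 ≈ 14630 km.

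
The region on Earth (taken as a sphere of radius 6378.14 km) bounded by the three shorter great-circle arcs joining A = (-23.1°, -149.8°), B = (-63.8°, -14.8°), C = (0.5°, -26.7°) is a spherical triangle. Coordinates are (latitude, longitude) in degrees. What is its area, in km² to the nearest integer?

51935772 km²

Side lengths (central angles): a = 1.1328, b = 2.1010, c = 1.5059 rad; semiperimeter s = 2.3698.
By l'Huilier's theorem, tan(E/4) = √[tan(s/2) tan((s−a)/2) tan((s−b)/2) tan((s−c)/2)], giving spherical excess E = 1.2767 rad.
Area = E·R² = 1.2767 × (6378.14)² ≈ 51935772 km².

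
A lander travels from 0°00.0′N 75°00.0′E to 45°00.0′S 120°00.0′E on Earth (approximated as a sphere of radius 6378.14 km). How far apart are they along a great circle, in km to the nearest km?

In radians: φ₁ = 0.0000, φ₂ = -0.7854, Δλ = 45.000° = 0.7854 rad.
cos c = sin φ₁ sin φ₂ + cos φ₁ cos φ₂ cos Δλ = (0.0000)(-0.7071) + (1.0000)(0.7071)(0.7071) = 0.50000,
so c = arccos(0.50000) = 1.04720 rad.
Distance = R·c = 6378.14 × 1.0472 ≈ 6679 km.

6679 km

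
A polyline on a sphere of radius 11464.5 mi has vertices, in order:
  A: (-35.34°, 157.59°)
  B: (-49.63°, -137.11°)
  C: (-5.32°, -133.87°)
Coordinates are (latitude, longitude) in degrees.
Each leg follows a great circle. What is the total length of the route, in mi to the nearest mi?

Leg A→B: central angle 0.8480 rad, distance 9722.0 mi.
Leg B→C: central angle 0.7748 rad, distance 8883.0 mi.
Total: 9722.0 + 8883.0 ≈ 18605 mi.

18605 mi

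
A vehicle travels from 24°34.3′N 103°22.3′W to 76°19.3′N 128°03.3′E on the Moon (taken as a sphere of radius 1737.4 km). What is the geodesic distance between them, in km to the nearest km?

2254 km

In radians: φ₁ = 0.4289, φ₂ = 1.3321, Δλ = -128.573° = -2.2440 rad.
cos c = sin φ₁ sin φ₂ + cos φ₁ cos φ₂ cos Δλ = (0.4158)(0.9716) + (0.9094)(0.2365)(-0.6235) = 0.26995,
so c = arccos(0.26995) = 1.29746 rad.
Distance = R·c = 1737.4 × 1.2975 ≈ 2254 km.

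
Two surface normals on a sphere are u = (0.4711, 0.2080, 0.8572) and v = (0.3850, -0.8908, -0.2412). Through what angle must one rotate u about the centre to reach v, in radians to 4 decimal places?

u·v = -0.2107; |u| = 1.0000, |v| = 1.0000.
cos θ = (u·v)/(|u||v|) = -0.2107, so θ = 1.7831 rad.

1.7831 rad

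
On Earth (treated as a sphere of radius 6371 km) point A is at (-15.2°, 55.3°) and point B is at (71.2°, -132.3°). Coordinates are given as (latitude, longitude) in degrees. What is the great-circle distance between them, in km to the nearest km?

13767 km

In radians: φ₁ = -0.2653, φ₂ = 1.2427, Δλ = 172.400° = 3.0089 rad.
Haversine: a = sin²(Δφ/2) + cos φ₁ cos φ₂ sin²(Δλ/2) = 0.4686 + (0.9650)(0.3223)(0.9956) = 0.77823.
Central angle c = 2·arcsin(√a) = 2.16092 rad.
Distance = R·c = 6371 × 2.1609 ≈ 13767 km.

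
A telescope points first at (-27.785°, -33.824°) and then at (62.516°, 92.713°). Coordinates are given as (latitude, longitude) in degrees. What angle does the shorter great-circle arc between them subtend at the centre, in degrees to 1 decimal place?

With latitudes φ₁ = -27.785°, φ₂ = 62.516° and longitude difference Δλ = 126.537°:
cos c = sin φ₁ sin φ₂ + cos φ₁ cos φ₂ cos Δλ = (-0.4662)(0.8871) + (0.8847)(0.4615)(-0.5953) = -0.65662,
so c = arccos(-0.65662) = 2.28712 rad.
So the angular separation is 131.0°.

131.0°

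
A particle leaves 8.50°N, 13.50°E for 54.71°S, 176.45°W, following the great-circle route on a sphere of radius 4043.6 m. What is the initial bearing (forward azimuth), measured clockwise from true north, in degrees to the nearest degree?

With φ₁ = 0.1484, φ₂ = -0.9549, Δλ = 2.9679 rad, the forward-azimuth formula gives
θ = atan2( sin Δλ cos φ₂ , cos φ₁ sin φ₂ − sin φ₁ cos φ₂ cos Δλ ) = atan2(0.0998, -0.7232) = 172.14°.
So the initial bearing is 172°.

172°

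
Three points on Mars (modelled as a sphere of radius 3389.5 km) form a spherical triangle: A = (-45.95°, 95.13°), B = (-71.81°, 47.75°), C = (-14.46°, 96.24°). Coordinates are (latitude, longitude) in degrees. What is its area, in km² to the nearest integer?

812866 km²

Side lengths (central angles): a = 1.1179, b = 0.5498, c = 0.5921 rad; semiperimeter s = 1.1299.
By l'Huilier's theorem, tan(E/4) = √[tan(s/2) tan((s−a)/2) tan((s−b)/2) tan((s−c)/2)], giving spherical excess E = 0.0708 rad.
Area = E·R² = 0.0708 × (3389.5)² ≈ 812866 km².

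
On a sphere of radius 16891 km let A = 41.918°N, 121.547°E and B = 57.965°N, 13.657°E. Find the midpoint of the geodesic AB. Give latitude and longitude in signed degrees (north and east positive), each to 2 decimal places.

63.08°, 80.57°

Central angle δ = 1.1095 rad. Interpolating on the sphere with fraction f = 0.5:
P = [sin((1−f)δ)·A + sin(fδ)·B] / sin δ = 0.5882·A + 0.5882·B in Cartesian coordinates,
giving P = (0.0742, 0.4467, 0.8916), i.e. latitude 63.08°, longitude 80.57°.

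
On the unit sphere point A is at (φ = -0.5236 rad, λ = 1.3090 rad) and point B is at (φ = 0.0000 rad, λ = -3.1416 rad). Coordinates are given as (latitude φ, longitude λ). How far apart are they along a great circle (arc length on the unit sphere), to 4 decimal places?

In radians: φ₁ = -0.5236, φ₂ = 0.0000, Δλ = 104.999° = 1.8326 rad.
cos c = sin φ₁ sin φ₂ + cos φ₁ cos φ₂ cos Δλ = (-0.5000)(0.0000) + (0.8660)(1.0000)(-0.2588) = -0.22414,
so c = arccos(-0.22414) = 1.79685 rad.
On the unit sphere the arc length equals the central angle: 1.7969.

1.7969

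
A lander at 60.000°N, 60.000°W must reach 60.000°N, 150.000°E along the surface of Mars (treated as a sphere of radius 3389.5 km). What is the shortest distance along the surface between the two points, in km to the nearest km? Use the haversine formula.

3417 km

In radians: φ₁ = 1.0472, φ₂ = 1.0472, Δλ = -150.000° = -2.6180 rad.
Haversine: a = sin²(Δφ/2) + cos φ₁ cos φ₂ sin²(Δλ/2) = 0.0000 + (0.5000)(0.5000)(0.9330) = 0.23325.
Central angle c = 2·arcsin(√a) = 1.00807 rad.
Distance = R·c = 3389.5 × 1.0081 ≈ 3417 km.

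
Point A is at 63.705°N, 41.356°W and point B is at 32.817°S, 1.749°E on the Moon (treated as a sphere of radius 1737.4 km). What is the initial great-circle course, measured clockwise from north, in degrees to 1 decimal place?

Δλ = 43.105° = 0.7523 rad.
y = sin Δλ · cos φ₂ = (0.6833)(0.8404) = 0.5743
x = cos φ₁ sin φ₂ − sin φ₁ cos φ₂ cos Δλ = (0.4430)(-0.5420) − (0.8965)(0.8404)(0.7301) = -0.7902
θ = atan2(y, x) = 143.99°, so the bearing is 144.0°.

144.0°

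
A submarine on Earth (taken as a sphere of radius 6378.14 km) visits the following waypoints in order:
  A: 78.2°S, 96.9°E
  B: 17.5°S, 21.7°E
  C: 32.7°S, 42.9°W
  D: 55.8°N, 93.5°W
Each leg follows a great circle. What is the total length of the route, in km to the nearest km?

25365 km

Leg A→B: central angle 1.2194 rad, distance 7777.8 km.
Leg B→C: central angle 1.0394 rad, distance 6629.7 km.
Leg C→D: central angle 1.7179 rad, distance 10957.1 km.
Total: 7777.8 + 6629.7 + 10957.1 ≈ 25365 km.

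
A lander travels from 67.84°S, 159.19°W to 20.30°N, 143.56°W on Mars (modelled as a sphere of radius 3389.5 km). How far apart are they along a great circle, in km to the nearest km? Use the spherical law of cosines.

5259 km

Let φ₁ = -1.1840 rad, φ₂ = 0.3543 rad, and Δλ = 0.2728 rad.
cos c = sin φ₁ sin φ₂ + cos φ₁ cos φ₂ cos Δλ = (-0.9261)(0.3469) + (0.3772)(0.9379)(0.9630) = 0.01938,
so c = arccos(0.01938) = 1.55142 rad.
Distance = R·c = 3389.5 × 1.5514 ≈ 5259 km.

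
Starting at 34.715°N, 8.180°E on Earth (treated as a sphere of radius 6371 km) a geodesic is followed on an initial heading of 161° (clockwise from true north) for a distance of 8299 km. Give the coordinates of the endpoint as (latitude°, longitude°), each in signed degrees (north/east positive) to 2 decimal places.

-36.76°, 31.25°

Angular distance δ = d/R = 8299/6371 = 1.30262 rad; initial bearing θ = 2.8100 rad.
sin φ₂ = sin φ₁ cos δ + cos φ₁ sin δ cos θ = (0.5695)(0.2650) + (0.8220)(0.9643)(-0.9455) = -0.5985, so φ₂ = -36.76°.
Δλ = atan2(sin θ sin δ cos φ₁, cos δ − sin φ₁ sin φ₂) = atan2(0.2580, 0.6058) = 23.071°.
λ₂ = 8.180° + 23.071° = 31.25°.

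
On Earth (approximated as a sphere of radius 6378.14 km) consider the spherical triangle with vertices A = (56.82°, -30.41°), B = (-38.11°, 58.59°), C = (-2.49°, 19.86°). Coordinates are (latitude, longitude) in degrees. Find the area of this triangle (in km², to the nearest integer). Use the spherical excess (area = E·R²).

9579294 km²

Side lengths (central angles): a = 0.8762, b = 1.2523, c = 2.1049 rad; semiperimeter s = 2.1167.
By l'Huilier's theorem, tan(E/4) = √[tan(s/2) tan((s−a)/2) tan((s−b)/2) tan((s−c)/2)], giving spherical excess E = 0.2355 rad.
Area = E·R² = 0.2355 × (6378.14)² ≈ 9579294 km².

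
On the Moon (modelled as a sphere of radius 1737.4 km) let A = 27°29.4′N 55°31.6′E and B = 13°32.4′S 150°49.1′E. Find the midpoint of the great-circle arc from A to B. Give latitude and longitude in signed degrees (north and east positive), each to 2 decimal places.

10.28°, 106.05°

Central angle δ = 1.7595 rad. Interpolating on the sphere with fraction f = 0.5:
P = [sin((1−f)δ)·A + sin(fδ)·B] / sin δ = 0.7845·A + 0.7845·B in Cartesian coordinates,
giving P = (-0.2720, 0.9456, 0.1785), i.e. latitude 10.28°, longitude 106.05°.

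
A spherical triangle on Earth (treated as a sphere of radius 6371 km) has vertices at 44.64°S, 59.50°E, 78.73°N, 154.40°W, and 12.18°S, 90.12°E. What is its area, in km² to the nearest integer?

28871336 km²

Side lengths (central angles): a = 1.8641, b = 0.7276, c = 2.5057 rad; semiperimeter s = 2.5487.
By l'Huilier's theorem, tan(E/4) = √[tan(s/2) tan((s−a)/2) tan((s−b)/2) tan((s−c)/2)], giving spherical excess E = 0.7113 rad.
Area = E·R² = 0.7113 × (6371)² ≈ 28871336 km².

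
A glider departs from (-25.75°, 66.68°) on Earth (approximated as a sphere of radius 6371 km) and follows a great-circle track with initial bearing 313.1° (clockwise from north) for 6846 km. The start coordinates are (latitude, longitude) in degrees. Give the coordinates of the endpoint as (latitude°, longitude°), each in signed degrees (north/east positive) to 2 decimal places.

Angular distance δ = d/R = 6846/6371 = 1.07456 rad; initial bearing θ = 5.4646 rad.
sin φ₂ = sin φ₁ cos δ + cos φ₁ sin δ cos θ = (-0.4344)(0.4761) + (0.9007)(0.8794)(0.6833) = 0.3343, so φ₂ = 19.53°.
Δλ = atan2(sin θ sin δ cos φ₁, cos δ − sin φ₁ sin φ₂) = atan2(-0.5783, 0.6214) = -42.945°.
λ₂ = 66.680° − 42.945° = 23.73°.

19.53°, 23.73°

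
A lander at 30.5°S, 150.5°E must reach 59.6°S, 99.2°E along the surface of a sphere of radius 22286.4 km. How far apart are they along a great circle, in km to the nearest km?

In radians: φ₁ = -0.5323, φ₂ = -1.0402, Δλ = -51.300° = -0.8954 rad.
cos c = sin φ₁ sin φ₂ + cos φ₁ cos φ₂ cos Δλ = (-0.5075)(-0.8625) + (0.8616)(0.5060)(0.6252) = 0.71037,
so c = arccos(0.71037) = 0.78077 rad.
Distance = R·c = 22286.4 × 0.7808 ≈ 17401 km.

17401 km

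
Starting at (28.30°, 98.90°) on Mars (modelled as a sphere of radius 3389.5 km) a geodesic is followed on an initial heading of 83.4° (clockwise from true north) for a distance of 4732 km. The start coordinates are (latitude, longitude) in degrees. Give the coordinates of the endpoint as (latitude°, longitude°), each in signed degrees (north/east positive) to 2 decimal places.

10.49°, -176.90°

Angular distance δ = d/R = 4732/3389.5 = 1.39608 rad; initial bearing θ = 1.4556 rad.
sin φ₂ = sin φ₁ cos δ + cos φ₁ sin δ cos θ = (0.4741)(0.1738) + (0.8805)(0.9848)(0.1149) = 0.1821, so φ₂ = 10.49°.
Δλ = atan2(sin θ sin δ cos φ₁, cos δ − sin φ₁ sin φ₂) = atan2(0.8613, 0.0875) = 84.198°.
λ₂ = 98.900° + 84.198° = 183.10° → -176.90° after wrapping to (−180°, 180°].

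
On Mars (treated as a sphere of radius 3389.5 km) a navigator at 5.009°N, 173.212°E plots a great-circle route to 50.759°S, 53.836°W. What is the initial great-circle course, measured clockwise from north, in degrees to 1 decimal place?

Δλ = 132.952° = 2.3205 rad.
y = sin Δλ · cos φ₂ = (0.7319)(0.6326) = 0.4630
x = cos φ₁ sin φ₂ − sin φ₁ cos φ₂ cos Δλ = (0.9962)(-0.7745) − (0.0873)(0.6326)(-0.6814) = -0.7339
θ = atan2(y, x) = 147.75°, so the bearing is 147.8°.

147.8°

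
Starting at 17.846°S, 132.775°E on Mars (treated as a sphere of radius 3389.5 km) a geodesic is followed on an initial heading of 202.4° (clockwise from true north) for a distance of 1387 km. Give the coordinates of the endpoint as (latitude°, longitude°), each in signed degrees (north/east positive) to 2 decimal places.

Angular distance δ = d/R = 1387/3389.5 = 0.40920 rad; initial bearing θ = 3.5325 rad.
sin φ₂ = sin φ₁ cos δ + cos φ₁ sin δ cos θ = (-0.3065)(0.9174) + (0.9519)(0.3979)(-0.9245) = -0.6313, so φ₂ = -39.15°.
Δλ = atan2(sin θ sin δ cos φ₁, cos δ − sin φ₁ sin φ₂) = atan2(-0.1443, 0.7240) = -11.274°.
λ₂ = 132.775° − 11.274° = 121.50°.

-39.15°, 121.50°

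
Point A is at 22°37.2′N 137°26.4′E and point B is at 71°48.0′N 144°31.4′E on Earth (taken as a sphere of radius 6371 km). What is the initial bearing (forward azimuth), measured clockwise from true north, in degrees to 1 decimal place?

2.9°

Δλ = 7.083° = 0.1236 rad.
y = sin Δλ · cos φ₂ = (0.1233)(0.3123) = 0.0385
x = cos φ₁ sin φ₂ − sin φ₁ cos φ₂ cos Δλ = (0.9231)(0.9500) − (0.3846)(0.3123)(0.9924) = 0.7577
θ = atan2(y, x) = 2.91°, so the bearing is 2.9°.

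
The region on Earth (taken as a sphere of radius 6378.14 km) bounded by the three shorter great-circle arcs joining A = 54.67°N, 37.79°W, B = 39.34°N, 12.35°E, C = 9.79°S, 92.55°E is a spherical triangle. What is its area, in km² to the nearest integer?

Side lengths (central angles): a = 1.5489, b = 2.1032, c = 0.6371 rad; semiperimeter s = 2.1446.
By l'Huilier's theorem, tan(E/4) = √[tan(s/2) tan((s−a)/2) tan((s−b)/2) tan((s−c)/2)], giving spherical excess E = 0.4171 rad.
Area = E·R² = 0.4171 × (6378.14)² ≈ 16969284 km².

16969284 km²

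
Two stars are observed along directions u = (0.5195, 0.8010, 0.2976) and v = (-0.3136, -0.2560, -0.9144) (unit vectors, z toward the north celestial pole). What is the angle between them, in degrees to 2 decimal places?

129.80°

u·v = -0.6401; |u| = 1.0000, |v| = 1.0000.
cos θ = (u·v)/(|u||v|) = -0.6401, so θ = 129.80°.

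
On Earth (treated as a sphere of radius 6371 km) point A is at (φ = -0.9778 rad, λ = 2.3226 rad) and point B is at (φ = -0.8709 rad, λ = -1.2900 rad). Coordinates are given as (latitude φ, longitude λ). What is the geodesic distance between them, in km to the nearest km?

7976 km

Let φ₁ = -0.9778 rad, φ₂ = -0.8709 rad, and Δλ = 2.6706 rad.
Haversine: a = sin²(Δφ/2) + cos φ₁ cos φ₂ sin²(Δλ/2) = 0.0029 + (0.5588)(0.6441)(0.9456) = 0.34323.
Central angle c = 2·arcsin(√a) = 1.25188 rad.
Distance = R·c = 6371 × 1.2519 ≈ 7976 km.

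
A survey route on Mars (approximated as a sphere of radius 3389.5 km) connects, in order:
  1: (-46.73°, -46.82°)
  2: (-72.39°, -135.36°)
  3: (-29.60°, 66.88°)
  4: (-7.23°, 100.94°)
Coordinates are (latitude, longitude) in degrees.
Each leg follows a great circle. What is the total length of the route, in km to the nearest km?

9555 km

Leg 1→2: central angle 0.7964 rad, distance 2699.4 km.
Leg 2→3: central angle 1.3415 rad, distance 4547.0 km.
Leg 3→4: central angle 0.6813 rad, distance 2309.2 km.
Total: 2699.4 + 4547.0 + 2309.2 ≈ 9555 km.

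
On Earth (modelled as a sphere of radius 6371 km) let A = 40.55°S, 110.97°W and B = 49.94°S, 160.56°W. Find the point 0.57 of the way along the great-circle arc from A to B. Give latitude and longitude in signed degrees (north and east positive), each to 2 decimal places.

The central angle between A and B is δ = 0.6188 rad.
With f = 0.57, the slerp weights are sin((1−f)δ)/sin δ = 0.4533 and sin(fδ)/sin δ = 0.5955.
Weighted sum of the unit vectors: (0.4533)·(-0.2719,-0.7095,-0.6501) + (0.5955)·(-0.6069,-0.2142,-0.7654) = (-0.4847, -0.4492, -0.7505).
Converting back: φ = atan2(z, √(x²+y²)) = -48.64°, λ = atan2(y, x) = -137.18°.

-48.64°, -137.18°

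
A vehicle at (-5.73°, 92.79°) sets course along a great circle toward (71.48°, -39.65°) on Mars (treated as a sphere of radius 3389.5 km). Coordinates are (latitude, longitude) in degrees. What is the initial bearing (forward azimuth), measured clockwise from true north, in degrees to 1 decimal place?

With φ₁ = -0.1000, φ₂ = 1.2476, Δλ = -2.3115 rad, the forward-azimuth formula gives
θ = atan2( sin Δλ cos φ₂ , cos φ₁ sin φ₂ − sin φ₁ cos φ₂ cos Δλ ) = atan2(-0.2344, 0.9221) = -14.26°.
Adding 360° brings this into [0°, 360°): 345.7°.

345.7°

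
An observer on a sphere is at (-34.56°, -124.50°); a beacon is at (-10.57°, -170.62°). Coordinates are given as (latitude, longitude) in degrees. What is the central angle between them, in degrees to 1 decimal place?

48.3°

With latitudes φ₁ = -34.560°, φ₂ = -10.570° and longitude difference Δλ = -46.120°:
Haversine: a = sin²(Δφ/2) + cos φ₁ cos φ₂ sin²(Δλ/2) = 0.0432 + (0.8235)(0.9830)(0.1534) = 0.16740.
Central angle c = 2·arcsin(√a) = 0.84303 rad.
So the angular separation is 48.3°.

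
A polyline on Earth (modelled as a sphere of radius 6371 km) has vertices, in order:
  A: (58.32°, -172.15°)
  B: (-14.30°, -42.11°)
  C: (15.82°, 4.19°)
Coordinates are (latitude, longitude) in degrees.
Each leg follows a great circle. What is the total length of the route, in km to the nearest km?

19714 km

Leg A→B: central angle 2.1384 rad, distance 13623.5 km.
Leg B→C: central angle 0.9560 rad, distance 6090.8 km.
Total: 13623.5 + 6090.8 ≈ 19714 km.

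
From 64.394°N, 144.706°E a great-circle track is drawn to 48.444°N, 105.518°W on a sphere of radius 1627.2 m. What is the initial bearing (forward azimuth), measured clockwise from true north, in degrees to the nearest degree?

50°

With φ₁ = 1.1239, φ₂ = 0.8455, Δλ = 1.9160 rad, the forward-azimuth formula gives
θ = atan2( sin Δλ cos φ₂ , cos φ₁ sin φ₂ − sin φ₁ cos φ₂ cos Δλ ) = atan2(0.6242, 0.5258) = 49.89°.
So the initial bearing is 50°.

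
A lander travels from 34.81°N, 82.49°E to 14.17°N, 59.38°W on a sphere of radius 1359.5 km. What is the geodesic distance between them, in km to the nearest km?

In radians: φ₁ = 0.6075, φ₂ = 0.2473, Δλ = -141.870° = -2.4761 rad.
Haversine: a = sin²(Δφ/2) + cos φ₁ cos φ₂ sin²(Δλ/2) = 0.0321 + (0.8210)(0.9696)(0.8933) = 0.74323.
Central angle c = 2·arcsin(√a) = 2.07882 rad.
Distance = R·c = 1359.5 × 2.0788 ≈ 2826 km.

2826 km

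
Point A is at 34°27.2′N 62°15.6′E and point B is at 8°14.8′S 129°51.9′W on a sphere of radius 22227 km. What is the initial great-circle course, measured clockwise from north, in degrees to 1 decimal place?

25.8°

Δλ = 167.875° = 2.9300 rad.
y = sin Δλ · cos φ₂ = (0.2100)(0.9897) = 0.2079
x = cos φ₁ sin φ₂ − sin φ₁ cos φ₂ cos Δλ = (0.8246)(-0.1434) − (0.5657)(0.9897)(-0.9777) = 0.4291
θ = atan2(y, x) = 25.85°, so the bearing is 25.8°.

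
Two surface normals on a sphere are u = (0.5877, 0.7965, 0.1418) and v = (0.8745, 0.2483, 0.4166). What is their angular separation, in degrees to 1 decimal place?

39.6°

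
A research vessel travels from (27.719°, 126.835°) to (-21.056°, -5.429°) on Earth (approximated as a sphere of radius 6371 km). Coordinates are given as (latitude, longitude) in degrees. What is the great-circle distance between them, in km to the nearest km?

Let φ₁ = 0.4838 rad, φ₂ = -0.3675 rad, and Δλ = -2.3084 rad.
cos c = sin φ₁ sin φ₂ + cos φ₁ cos φ₂ cos Δλ = (0.4651)(-0.3593) + (0.8852)(0.9332)(-0.6725) = -0.72273,
so c = arccos(-0.72273) = 2.37854 rad.
Distance = R·c = 6371 × 2.3785 ≈ 15154 km.

15154 km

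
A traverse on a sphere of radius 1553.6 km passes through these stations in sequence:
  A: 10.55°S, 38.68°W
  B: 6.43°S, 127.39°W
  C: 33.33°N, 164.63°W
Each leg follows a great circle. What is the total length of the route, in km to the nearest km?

Leg A→B: central angle 1.5283 rad, distance 2374.3 km.
Leg B→C: central angle 0.9280 rad, distance 1441.7 km.
Total: 2374.3 + 1441.7 ≈ 3816 km.

3816 km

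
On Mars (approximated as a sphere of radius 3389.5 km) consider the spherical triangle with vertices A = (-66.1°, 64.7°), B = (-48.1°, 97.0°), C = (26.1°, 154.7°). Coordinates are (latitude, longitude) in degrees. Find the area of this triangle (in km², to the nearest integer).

1972076 km²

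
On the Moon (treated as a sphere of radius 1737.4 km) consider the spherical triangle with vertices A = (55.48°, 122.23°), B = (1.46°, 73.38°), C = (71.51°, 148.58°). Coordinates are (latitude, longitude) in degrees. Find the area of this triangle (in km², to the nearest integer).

Side lengths (central angles): a = 1.4655, b = 0.3409, c = 1.1661 rad; semiperimeter s = 1.4862.
By l'Huilier's theorem, tan(E/4) = √[tan(s/2) tan((s−a)/2) tan((s−b)/2) tan((s−c)/2)], giving spherical excess E = 0.1260 rad.
Area = E·R² = 0.1260 × (1737.4)² ≈ 380410 km².

380410 km²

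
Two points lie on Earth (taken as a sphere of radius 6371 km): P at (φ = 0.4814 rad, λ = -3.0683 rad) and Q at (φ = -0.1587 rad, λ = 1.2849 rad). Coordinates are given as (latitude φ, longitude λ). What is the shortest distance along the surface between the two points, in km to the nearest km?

12497 km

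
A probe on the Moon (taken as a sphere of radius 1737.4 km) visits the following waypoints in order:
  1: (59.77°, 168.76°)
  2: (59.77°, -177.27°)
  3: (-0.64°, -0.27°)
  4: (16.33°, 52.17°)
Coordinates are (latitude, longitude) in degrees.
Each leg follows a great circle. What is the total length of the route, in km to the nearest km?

Leg 1→2: central angle 0.1225 rad, distance 212.9 km.
Leg 2→3: central angle 2.1088 rad, distance 3663.8 km.
Leg 3→4: central angle 0.9498 rad, distance 1650.2 km.
Total: 212.9 + 3663.8 + 1650.2 ≈ 5527 km.

5527 km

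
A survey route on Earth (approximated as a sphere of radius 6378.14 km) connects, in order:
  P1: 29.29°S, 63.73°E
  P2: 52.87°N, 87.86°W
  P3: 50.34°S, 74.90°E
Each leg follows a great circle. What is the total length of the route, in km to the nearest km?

Leg P1→P2: central angle 2.5927 rad, distance 16536.6 km.
Leg P2→P3: central angle 2.9501 rad, distance 18816.0 km.
Total: 16536.6 + 18816.0 ≈ 35353 km.

35353 km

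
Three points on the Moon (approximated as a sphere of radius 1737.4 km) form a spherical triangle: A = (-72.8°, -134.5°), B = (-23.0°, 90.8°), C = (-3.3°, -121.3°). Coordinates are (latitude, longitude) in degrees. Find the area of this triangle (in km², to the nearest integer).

3074883 km²

Side lengths (central angles): a = 2.4280, b = 1.2213, c = 1.3880 rad; semiperimeter s = 2.5186.
By l'Huilier's theorem, tan(E/4) = √[tan(s/2) tan((s−a)/2) tan((s−b)/2) tan((s−c)/2)], giving spherical excess E = 1.0187 rad.
Area = E·R² = 1.0187 × (1737.4)² ≈ 3074883 km².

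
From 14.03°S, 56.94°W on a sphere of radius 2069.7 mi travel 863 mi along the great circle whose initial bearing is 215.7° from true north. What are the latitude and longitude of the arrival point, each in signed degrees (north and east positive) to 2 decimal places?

-32.73°, -73.26°

Angular distance δ = d/R = 863/2069.7 = 0.41697 rad; initial bearing θ = 3.7647 rad.
sin φ₂ = sin φ₁ cos δ + cos φ₁ sin δ cos θ = (-0.2424)(0.9143) + (0.9702)(0.4050)(-0.8121) = -0.5407, so φ₂ = -32.73°.
Δλ = atan2(sin θ sin δ cos φ₁, cos δ − sin φ₁ sin φ₂) = atan2(-0.2293, 0.7832) = -16.317°.
λ₂ = -56.940° − 16.317° = -73.26°.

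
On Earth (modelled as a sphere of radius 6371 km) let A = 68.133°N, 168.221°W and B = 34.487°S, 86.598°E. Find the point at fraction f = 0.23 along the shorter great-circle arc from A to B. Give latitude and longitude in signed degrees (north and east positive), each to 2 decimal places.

53.81°, 135.87°

The central angle between A and B is δ = 2.2217 rad.
With f = 0.23, the slerp weights are sin((1−f)δ)/sin δ = 1.2447 and sin(fδ)/sin δ = 0.6147.
Weighted sum of the unit vectors: (1.2447)·(-0.3646,-0.0760,0.9281) + (0.6147)·(0.0489,0.8228,-0.5662) = (-0.4238, 0.4111, 0.8071).
Converting back: φ = atan2(z, √(x²+y²)) = 53.81°, λ = atan2(y, x) = 135.87°.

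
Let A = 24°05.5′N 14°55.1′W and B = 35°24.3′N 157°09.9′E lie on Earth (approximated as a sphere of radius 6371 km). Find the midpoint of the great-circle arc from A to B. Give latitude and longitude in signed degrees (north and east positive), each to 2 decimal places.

81.13°, 31.84°

Central angle δ = 2.0950 rad. Interpolating on the sphere with fraction f = 0.5:
P = [sin((1−f)δ)·A + sin(fδ)·B] / sin δ = 1.0005·A + 1.0005·B in Cartesian coordinates,
giving P = (0.1310, 0.0813, 0.9880), i.e. latitude 81.13°, longitude 31.84°.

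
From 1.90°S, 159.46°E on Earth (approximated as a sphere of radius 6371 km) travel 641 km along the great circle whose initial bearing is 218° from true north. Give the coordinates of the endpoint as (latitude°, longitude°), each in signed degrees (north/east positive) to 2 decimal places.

Angular distance δ = d/R = 641/6371 = 0.10061 rad; initial bearing θ = 3.8048 rad.
sin φ₂ = sin φ₁ cos δ + cos φ₁ sin δ cos θ = (-0.0332)(0.9949) + (0.9995)(0.1004)(-0.7880) = -0.1121, so φ₂ = -6.44°.
Δλ = atan2(sin θ sin δ cos φ₁, cos δ − sin φ₁ sin φ₂) = atan2(-0.0618, 0.9912) = -3.568°.
λ₂ = 159.460° − 3.568° = 155.89°.

-6.44°, 155.89°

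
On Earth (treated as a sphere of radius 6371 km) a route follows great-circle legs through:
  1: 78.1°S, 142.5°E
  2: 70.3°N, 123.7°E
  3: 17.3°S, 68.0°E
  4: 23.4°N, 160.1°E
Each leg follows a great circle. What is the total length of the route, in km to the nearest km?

38152 km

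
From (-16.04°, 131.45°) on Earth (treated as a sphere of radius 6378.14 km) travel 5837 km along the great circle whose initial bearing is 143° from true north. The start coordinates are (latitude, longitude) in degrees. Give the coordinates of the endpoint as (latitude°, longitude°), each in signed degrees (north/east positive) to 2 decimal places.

-50.97°, -179.30°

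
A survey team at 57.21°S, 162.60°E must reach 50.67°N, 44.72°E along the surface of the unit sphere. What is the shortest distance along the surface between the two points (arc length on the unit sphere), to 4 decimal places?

Let φ₁ = -0.9985 rad, φ₂ = 0.8844 rad, and Δλ = -2.0574 rad.
Haversine: a = sin²(Δφ/2) + cos φ₁ cos φ₂ sin²(Δλ/2) = 0.6535 + (0.5416)(0.6338)(0.7338) = 0.90538.
Central angle c = 2·arcsin(√a) = 2.51625 rad.
On the unit sphere the arc length equals the central angle: 2.5162.

2.5162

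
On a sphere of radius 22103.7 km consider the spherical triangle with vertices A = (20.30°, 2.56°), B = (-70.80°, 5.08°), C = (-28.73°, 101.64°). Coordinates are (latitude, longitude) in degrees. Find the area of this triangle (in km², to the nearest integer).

646169373 km²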